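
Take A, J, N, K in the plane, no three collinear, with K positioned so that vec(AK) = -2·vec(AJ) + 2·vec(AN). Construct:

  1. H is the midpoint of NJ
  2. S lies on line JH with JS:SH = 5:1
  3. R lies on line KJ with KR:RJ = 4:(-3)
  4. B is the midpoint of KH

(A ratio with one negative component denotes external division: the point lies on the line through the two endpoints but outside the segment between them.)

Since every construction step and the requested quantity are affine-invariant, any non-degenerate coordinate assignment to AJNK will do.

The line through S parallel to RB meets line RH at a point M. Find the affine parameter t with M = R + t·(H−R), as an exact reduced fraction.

Assign A = (0, 0), J = (1, 0), N = (0, 1), K = (-2, 2) — the answer is frame-independent, so this choice is without loss of generality.
1. H is the midpoint of NJ ⇒ H = (1/2, 1/2)
2. S lies on line JH with JS:SH = 5:1 ⇒ S = (7/12, 5/12)
3. R lies on line KJ with KR:RJ = 4:(-3) ⇒ R = (10, -6)
4. B is the midpoint of KH ⇒ B = (-3/4, 5/4)
through S parallel to RB: direction (-43/4, 29/4); meets RH at M = (157/48, -67/48)
M = R + t·(H−R) with t = 17/24

t = 17/24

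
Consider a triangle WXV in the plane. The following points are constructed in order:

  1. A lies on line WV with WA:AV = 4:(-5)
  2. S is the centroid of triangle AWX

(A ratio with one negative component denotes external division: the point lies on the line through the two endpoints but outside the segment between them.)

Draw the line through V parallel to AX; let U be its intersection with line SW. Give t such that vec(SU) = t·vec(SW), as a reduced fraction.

Set W = (0, 0), X = (1, 0), V = (0, 1); any affine frame gives the same invariant.
1. A lies on line WV with WA:AV = 4:(-5) ⇒ A = (0, -4)
2. S is the centroid of triangle AWX ⇒ S = (1/3, -4/3)
through V parallel to AX: direction (1, 4); meets SW at U = (-1/8, 1/2)
U = S + t·(W−S) with t = 11/8

t = 11/8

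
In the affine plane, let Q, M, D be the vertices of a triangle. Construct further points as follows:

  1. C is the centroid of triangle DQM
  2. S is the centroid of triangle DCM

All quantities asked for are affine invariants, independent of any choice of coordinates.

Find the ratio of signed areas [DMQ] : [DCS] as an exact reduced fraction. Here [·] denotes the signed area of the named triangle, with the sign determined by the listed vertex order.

Assign Q = (0, 0), M = (1, 0), D = (0, 1) — the answer is frame-independent, so this choice is without loss of generality.
1. C is the centroid of triangle DQM ⇒ C = (1/3, 1/3)
2. S is the centroid of triangle DCM ⇒ S = (4/9, 4/9)
2·[DMQ] = -1, 2·[DCS] = 1/9
[DMQ]:[DCS] = -1:1/9 = -9

[DMQ]:[DCS] = -9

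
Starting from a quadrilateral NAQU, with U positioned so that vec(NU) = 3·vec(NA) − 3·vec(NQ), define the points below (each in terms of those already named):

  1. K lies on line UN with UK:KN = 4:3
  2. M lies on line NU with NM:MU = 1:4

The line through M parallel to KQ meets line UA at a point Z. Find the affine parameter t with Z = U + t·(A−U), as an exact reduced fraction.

t = 84/25

Assign N = (0, 0), A = (1, 0), Q = (0, 1), U = (3, -3) — the answer is frame-independent, so this choice is without loss of generality.
1. K lies on line UN with UK:KN = 4:3 ⇒ K = (9/7, -9/7)
2. M lies on line NU with NM:MU = 1:4 ⇒ M = (3/5, -3/5)
through M parallel to KQ: direction (-9/7, 16/7); meets UA at Z = (-93/25, 177/25)
Z = U + t·(A−U) with t = 84/25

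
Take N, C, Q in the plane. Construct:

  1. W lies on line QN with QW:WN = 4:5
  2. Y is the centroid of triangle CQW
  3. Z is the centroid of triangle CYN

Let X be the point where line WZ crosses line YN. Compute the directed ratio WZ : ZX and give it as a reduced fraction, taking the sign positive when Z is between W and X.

WZ:ZX = -29/14

Assign N = (0, 0), C = (1, 0), Q = (0, 1) — the answer is frame-independent, so this choice is without loss of generality.
1. W lies on line QN with QW:WN = 4:5 ⇒ W = (0, 5/9)
2. Y is the centroid of triangle CQW ⇒ Y = (1/3, 14/27)
3. Z is the centroid of triangle CYN ⇒ Z = (4/9, 14/81)
line WZ meets YN at X = (20/87, 280/783)
Z = W + t·(X−W) with t = 29/15, so WZ:ZX = 29/15:-14/15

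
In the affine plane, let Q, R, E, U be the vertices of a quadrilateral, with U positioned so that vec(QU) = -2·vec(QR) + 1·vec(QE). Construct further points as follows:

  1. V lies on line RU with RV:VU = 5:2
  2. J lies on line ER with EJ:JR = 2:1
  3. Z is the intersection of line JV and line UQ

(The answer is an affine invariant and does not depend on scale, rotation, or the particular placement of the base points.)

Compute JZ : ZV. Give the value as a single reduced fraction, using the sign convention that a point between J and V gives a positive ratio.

Work in coordinates with Q = (0, 0), R = (1, 0), E = (0, 1), U = (-2, 1).
1. V lies on line RU with RV:VU = 5:2 ⇒ V = (-8/7, 5/7)
2. J lies on line ER with EJ:JR = 2:1 ⇒ J = (2/3, 1/3)
3. Z is the intersection of line JV and line UQ ⇒ Z = (-18/11, 9/11)
Z = J + t·(V−J) with t = 14/11, so JZ:ZV = t:(1−t) = 14/11:-3/11

JZ:ZV = -14/3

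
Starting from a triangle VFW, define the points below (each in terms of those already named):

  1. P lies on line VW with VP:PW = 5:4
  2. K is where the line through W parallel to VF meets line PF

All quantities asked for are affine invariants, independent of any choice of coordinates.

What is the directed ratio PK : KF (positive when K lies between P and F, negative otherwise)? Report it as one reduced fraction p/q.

Choose coordinates V = (0, 0), F = (1, 0), W = (0, 1).
1. P lies on line VW with VP:PW = 5:4 ⇒ P = (0, 5/9)
2. K is where the line through W parallel to VF meets line PF ⇒ K = (-4/5, 1)
K = P + t·(F−P) with t = -4/5, so PK:KF = t:(1−t) = -4/5:9/5

PK:KF = -4/9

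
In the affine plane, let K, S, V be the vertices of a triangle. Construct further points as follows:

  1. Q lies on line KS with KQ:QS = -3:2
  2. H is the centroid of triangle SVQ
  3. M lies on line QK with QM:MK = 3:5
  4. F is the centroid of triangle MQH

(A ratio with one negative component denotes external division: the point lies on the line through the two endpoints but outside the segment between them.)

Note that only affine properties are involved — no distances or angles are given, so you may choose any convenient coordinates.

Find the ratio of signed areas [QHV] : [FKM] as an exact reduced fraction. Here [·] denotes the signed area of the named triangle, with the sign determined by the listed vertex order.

[QHV]:[FKM] = -16/5

Set K = (0, 0), S = (1, 0), V = (0, 1); any affine frame gives the same invariant.
1. Q lies on line KS with KQ:QS = -3:2 ⇒ Q = (3, 0)
2. H is the centroid of triangle SVQ ⇒ H = (4/3, 1/3)
3. M lies on line QK with QM:MK = 3:5 ⇒ M = (15/8, 0)
4. F is the centroid of triangle MQH ⇒ F = (149/72, 1/9)
2·[QHV] = -2/3, 2·[FKM] = 5/24
[QHV]:[FKM] = -2/3:5/24 = -16/5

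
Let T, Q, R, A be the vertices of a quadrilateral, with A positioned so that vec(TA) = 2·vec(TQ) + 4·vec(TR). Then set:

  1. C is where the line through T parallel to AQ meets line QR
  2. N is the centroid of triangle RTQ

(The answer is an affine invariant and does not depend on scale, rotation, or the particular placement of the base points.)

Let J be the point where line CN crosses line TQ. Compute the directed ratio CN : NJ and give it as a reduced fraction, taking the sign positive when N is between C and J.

CN:NJ = 7/5

Choose coordinates T = (0, 0), Q = (1, 0), R = (0, 1), A = (2, 4).
1. C is where the line through T parallel to AQ meets line QR ⇒ C = (1/5, 4/5)
2. N is the centroid of triangle RTQ ⇒ N = (1/3, 1/3)
line CN meets TQ at J = (3/7, 0)
N = C + t·(J−C) with t = 7/12, so CN:NJ = 7/12:5/12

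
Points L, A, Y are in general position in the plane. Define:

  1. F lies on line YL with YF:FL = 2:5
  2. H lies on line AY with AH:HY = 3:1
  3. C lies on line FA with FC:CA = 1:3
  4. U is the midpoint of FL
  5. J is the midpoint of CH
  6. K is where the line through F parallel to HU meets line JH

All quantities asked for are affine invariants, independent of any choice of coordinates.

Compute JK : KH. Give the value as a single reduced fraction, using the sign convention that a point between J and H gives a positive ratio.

JK:KH = -13/10

Assign L = (0, 0), A = (1, 0), Y = (0, 1) — the answer is frame-independent, so this choice is without loss of generality.
1. F lies on line YL with YF:FL = 2:5 ⇒ F = (0, 5/7)
2. H lies on line AY with AH:HY = 3:1 ⇒ H = (1/4, 3/4)
3. C lies on line FA with FC:CA = 1:3 ⇒ C = (1/4, 15/28)
4. U is the midpoint of FL ⇒ U = (0, 5/14)
5. J is the midpoint of CH ⇒ J = (1/4, 9/14)
6. K is where the line through F parallel to HU meets line JH ⇒ K = (1/4, 31/28)
K = J + t·(H−J) with t = 13/3, so JK:KH = t:(1−t) = 13/3:-10/3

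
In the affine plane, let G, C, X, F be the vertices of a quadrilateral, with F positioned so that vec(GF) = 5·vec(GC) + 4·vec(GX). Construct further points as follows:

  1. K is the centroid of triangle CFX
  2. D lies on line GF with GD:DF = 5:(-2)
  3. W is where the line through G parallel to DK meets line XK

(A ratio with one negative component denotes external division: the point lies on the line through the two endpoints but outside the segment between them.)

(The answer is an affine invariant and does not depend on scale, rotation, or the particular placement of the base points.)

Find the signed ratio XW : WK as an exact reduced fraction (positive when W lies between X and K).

Work in coordinates with G = (0, 0), C = (1, 0), X = (0, 1), F = (5, 4).
1. K is the centroid of triangle CFX ⇒ K = (2, 5/3)
2. D lies on line GF with GD:DF = 5:(-2) ⇒ D = (25/3, 20/3)
3. W is where the line through G parallel to DK meets line XK ⇒ W = (57/26, 45/26)
W = X + t·(K−X) with t = 57/52, so XW:WK = t:(1−t) = 57/52:-5/52

XW:WK = -57/5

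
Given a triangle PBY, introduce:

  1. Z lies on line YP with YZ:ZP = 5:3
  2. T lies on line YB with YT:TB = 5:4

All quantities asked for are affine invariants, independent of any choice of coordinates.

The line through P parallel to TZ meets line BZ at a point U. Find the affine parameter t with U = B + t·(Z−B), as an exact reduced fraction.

t = 1/4

Work in coordinates with P = (0, 0), B = (1, 0), Y = (0, 1).
1. Z lies on line YP with YZ:ZP = 5:3 ⇒ Z = (0, 3/8)
2. T lies on line YB with YT:TB = 5:4 ⇒ T = (5/9, 4/9)
through P parallel to TZ: direction (-5/9, -5/72); meets BZ at U = (3/4, 3/32)
U = B + t·(Z−B) with t = 1/4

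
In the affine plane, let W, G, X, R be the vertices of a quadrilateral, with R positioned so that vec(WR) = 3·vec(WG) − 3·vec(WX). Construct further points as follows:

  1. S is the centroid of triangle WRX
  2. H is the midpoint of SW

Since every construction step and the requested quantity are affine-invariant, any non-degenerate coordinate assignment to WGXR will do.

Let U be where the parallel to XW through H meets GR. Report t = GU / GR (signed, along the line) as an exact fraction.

t = -1/4

Work in coordinates with W = (0, 0), G = (1, 0), X = (0, 1), R = (3, -3).
1. S is the centroid of triangle WRX ⇒ S = (1, -2/3)
2. H is the midpoint of SW ⇒ H = (1/2, -1/3)
through H parallel to XW: direction (0, -1); meets GR at U = (1/2, 3/4)
U = G + t·(R−G) with t = -1/4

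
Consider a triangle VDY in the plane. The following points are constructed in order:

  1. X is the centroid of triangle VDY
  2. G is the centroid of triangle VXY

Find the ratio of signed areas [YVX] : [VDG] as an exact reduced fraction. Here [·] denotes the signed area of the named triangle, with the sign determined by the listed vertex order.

[YVX]:[VDG] = 3/4

Assign V = (0, 0), D = (1, 0), Y = (0, 1) — the answer is frame-independent, so this choice is without loss of generality.
1. X is the centroid of triangle VDY ⇒ X = (1/3, 1/3)
2. G is the centroid of triangle VXY ⇒ G = (1/9, 4/9)
2·[YVX] = 1/3, 2·[VDG] = 4/9
[YVX]:[VDG] = 1/3:4/9 = 3/4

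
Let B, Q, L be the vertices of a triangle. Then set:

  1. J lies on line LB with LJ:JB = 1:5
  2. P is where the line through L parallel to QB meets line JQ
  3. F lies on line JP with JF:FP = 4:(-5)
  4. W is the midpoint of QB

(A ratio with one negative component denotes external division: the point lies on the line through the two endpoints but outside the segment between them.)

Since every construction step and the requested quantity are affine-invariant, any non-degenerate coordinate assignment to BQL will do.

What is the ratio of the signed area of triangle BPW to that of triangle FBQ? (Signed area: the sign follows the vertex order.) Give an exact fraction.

[BPW]:[FBQ] = -3

Assign B = (0, 0), Q = (1, 0), L = (0, 1) — the answer is frame-independent, so this choice is without loss of generality.
1. J lies on line LB with LJ:JB = 1:5 ⇒ J = (0, 5/6)
2. P is where the line through L parallel to QB meets line JQ ⇒ P = (-1/5, 1)
3. F lies on line JP with JF:FP = 4:(-5) ⇒ F = (4/5, 1/6)
4. W is the midpoint of QB ⇒ W = (1/2, 0)
2·[BPW] = -1/2, 2·[FBQ] = 1/6
[BPW]:[FBQ] = -1/2:1/6 = -3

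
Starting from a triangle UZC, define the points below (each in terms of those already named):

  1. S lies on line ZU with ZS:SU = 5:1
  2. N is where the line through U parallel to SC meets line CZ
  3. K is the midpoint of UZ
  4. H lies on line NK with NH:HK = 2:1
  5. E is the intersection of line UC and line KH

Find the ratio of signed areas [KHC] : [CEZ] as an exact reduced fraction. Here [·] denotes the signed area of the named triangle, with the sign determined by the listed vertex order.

[KHC]:[CEZ] = -7/30

Assign U = (0, 0), Z = (1, 0), C = (0, 1) — the answer is frame-independent, so this choice is without loss of generality.
1. S lies on line ZU with ZS:SU = 5:1 ⇒ S = (1/6, 0)
2. N is where the line through U parallel to SC meets line CZ ⇒ N = (-1/5, 6/5)
3. K is the midpoint of UZ ⇒ K = (1/2, 0)
4. H lies on line NK with NH:HK = 2:1 ⇒ H = (4/15, 2/5)
5. E is the intersection of line UC and line KH ⇒ E = (0, 6/7)
2·[KHC] = -1/30, 2·[CEZ] = 1/7
[KHC]:[CEZ] = -1/30:1/7 = -7/30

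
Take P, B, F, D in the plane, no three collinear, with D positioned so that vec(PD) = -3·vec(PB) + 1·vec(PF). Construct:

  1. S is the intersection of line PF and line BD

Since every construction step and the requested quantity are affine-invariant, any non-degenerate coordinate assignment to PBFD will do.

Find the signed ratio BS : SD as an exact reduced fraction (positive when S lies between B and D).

BS:SD = 1/3

Assign P = (0, 0), B = (1, 0), F = (0, 1), D = (-3, 1) — the answer is frame-independent, so this choice is without loss of generality.
1. S is the intersection of line PF and line BD ⇒ S = (0, 1/4)
S = B + t·(D−B) with t = 1/4, so BS:SD = t:(1−t) = 1/4:3/4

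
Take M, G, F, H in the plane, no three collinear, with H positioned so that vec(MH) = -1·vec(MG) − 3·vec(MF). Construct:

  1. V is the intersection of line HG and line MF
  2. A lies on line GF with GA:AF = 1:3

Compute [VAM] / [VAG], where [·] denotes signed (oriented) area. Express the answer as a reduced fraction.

[VAM]:[VAG] = -9/5

Assign M = (0, 0), G = (1, 0), F = (0, 1), H = (-1, -3) — the answer is frame-independent, so this choice is without loss of generality.
1. V is the intersection of line HG and line MF ⇒ V = (0, -3/2)
2. A lies on line GF with GA:AF = 1:3 ⇒ A = (3/4, 1/4)
2·[VAM] = 9/8, 2·[VAG] = -5/8
[VAM]:[VAG] = 9/8:-5/8 = -9/5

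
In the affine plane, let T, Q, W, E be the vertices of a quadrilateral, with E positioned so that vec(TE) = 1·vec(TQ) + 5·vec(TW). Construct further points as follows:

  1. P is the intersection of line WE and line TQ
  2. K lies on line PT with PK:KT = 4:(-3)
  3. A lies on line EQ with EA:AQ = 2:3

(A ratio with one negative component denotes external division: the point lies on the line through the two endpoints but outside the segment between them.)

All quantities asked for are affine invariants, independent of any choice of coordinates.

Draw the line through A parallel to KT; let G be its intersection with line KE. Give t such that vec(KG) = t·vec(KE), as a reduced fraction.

t = 3/5

Work in coordinates with T = (0, 0), Q = (1, 0), W = (0, 1), E = (1, 5).
1. P is the intersection of line WE and line TQ ⇒ P = (-1/4, 0)
2. K lies on line PT with PK:KT = 4:(-3) ⇒ K = (3/4, 0)
3. A lies on line EQ with EA:AQ = 2:3 ⇒ A = (1, 3)
through A parallel to KT: direction (-3/4, 0); meets KE at G = (9/10, 3)
G = K + t·(E−K) with t = 3/5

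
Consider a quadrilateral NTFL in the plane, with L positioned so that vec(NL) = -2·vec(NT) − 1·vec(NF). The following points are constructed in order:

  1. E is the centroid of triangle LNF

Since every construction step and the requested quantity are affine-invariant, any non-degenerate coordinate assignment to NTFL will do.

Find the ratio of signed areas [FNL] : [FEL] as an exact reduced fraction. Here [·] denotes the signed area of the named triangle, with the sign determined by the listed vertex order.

[FNL]:[FEL] = 3

Assign N = (0, 0), T = (1, 0), F = (0, 1), L = (-2, -1) — the answer is frame-independent, so this choice is without loss of generality.
1. E is the centroid of triangle LNF ⇒ E = (-2/3, 0)
2·[FNL] = -2, 2·[FEL] = -2/3
[FNL]:[FEL] = -2:-2/3 = 3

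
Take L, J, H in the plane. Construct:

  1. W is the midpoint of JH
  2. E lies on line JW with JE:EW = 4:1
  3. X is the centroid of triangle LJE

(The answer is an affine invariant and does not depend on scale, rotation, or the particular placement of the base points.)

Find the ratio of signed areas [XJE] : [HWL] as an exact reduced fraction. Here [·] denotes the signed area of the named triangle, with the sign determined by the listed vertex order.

[XJE]:[HWL] = -4/15

Assign L = (0, 0), J = (1, 0), H = (0, 1) — the answer is frame-independent, so this choice is without loss of generality.
1. W is the midpoint of JH ⇒ W = (1/2, 1/2)
2. E lies on line JW with JE:EW = 4:1 ⇒ E = (3/5, 2/5)
3. X is the centroid of triangle LJE ⇒ X = (8/15, 2/15)
2·[XJE] = 2/15, 2·[HWL] = -1/2
[XJE]:[HWL] = 2/15:-1/2 = -4/15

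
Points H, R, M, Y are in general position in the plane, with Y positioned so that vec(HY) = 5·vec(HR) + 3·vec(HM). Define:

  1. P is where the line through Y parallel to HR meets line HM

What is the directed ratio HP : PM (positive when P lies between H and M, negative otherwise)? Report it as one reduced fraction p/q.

HP:PM = -3/2

Set H = (0, 0), R = (1, 0), M = (0, 1), Y = (5, 3); any affine frame gives the same invariant.
1. P is where the line through Y parallel to HR meets line HM ⇒ P = (0, 3)
P = H + t·(M−H) with t = 3, so HP:PM = t:(1−t) = 3:-2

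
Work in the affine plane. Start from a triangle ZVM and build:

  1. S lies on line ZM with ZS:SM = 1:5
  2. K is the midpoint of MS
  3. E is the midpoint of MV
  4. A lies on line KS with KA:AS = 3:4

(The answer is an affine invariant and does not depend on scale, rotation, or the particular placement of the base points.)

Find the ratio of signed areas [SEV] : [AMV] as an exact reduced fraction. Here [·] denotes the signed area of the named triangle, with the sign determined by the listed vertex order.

Choose coordinates Z = (0, 0), V = (1, 0), M = (0, 1).
1. S lies on line ZM with ZS:SM = 1:5 ⇒ S = (0, 1/6)
2. K is the midpoint of MS ⇒ K = (0, 7/12)
3. E is the midpoint of MV ⇒ E = (1/2, 1/2)
4. A lies on line KS with KA:AS = 3:4 ⇒ A = (0, 17/42)
2·[SEV] = -5/12, 2·[AMV] = -25/42
[SEV]:[AMV] = -5/12:-25/42 = 7/10

[SEV]:[AMV] = 7/10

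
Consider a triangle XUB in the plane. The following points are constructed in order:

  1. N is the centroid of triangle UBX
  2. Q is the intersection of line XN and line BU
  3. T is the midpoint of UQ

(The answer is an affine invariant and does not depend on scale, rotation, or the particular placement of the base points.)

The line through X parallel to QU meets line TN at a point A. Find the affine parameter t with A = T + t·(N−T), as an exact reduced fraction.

Work in coordinates with X = (0, 0), U = (1, 0), B = (0, 1).
1. N is the centroid of triangle UBX ⇒ N = (1/3, 1/3)
2. Q is the intersection of line XN and line BU ⇒ Q = (1/2, 1/2)
3. T is the midpoint of UQ ⇒ T = (3/4, 1/4)
through X parallel to QU: direction (1/2, -1/2); meets TN at A = (-1/2, 1/2)
A = T + t·(N−T) with t = 3

t = 3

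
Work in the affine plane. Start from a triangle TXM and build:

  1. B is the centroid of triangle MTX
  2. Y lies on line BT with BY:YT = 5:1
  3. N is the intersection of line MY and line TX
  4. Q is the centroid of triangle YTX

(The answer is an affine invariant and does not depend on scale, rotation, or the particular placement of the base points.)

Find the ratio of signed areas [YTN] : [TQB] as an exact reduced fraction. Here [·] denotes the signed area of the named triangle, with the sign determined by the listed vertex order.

Assign T = (0, 0), X = (1, 0), M = (0, 1) — the answer is frame-independent, so this choice is without loss of generality.
1. B is the centroid of triangle MTX ⇒ B = (1/3, 1/3)
2. Y lies on line BT with BY:YT = 5:1 ⇒ Y = (1/18, 1/18)
3. N is the intersection of line MY and line TX ⇒ N = (1/17, 0)
4. Q is the centroid of triangle YTX ⇒ Q = (19/54, 1/54)
2·[YTN] = 1/306, 2·[TQB] = 1/9
[YTN]:[TQB] = 1/306:1/9 = 1/34

[YTN]:[TQB] = 1/34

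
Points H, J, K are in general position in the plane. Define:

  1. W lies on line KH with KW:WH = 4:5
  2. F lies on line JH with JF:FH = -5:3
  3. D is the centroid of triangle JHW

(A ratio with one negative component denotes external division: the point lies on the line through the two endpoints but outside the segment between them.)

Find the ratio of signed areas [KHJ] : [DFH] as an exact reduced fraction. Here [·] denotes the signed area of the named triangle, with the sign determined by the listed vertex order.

Choose coordinates H = (0, 0), J = (1, 0), K = (0, 1).
1. W lies on line KH with KW:WH = 4:5 ⇒ W = (0, 5/9)
2. F lies on line JH with JF:FH = -5:3 ⇒ F = (-3/2, 0)
3. D is the centroid of triangle JHW ⇒ D = (1/3, 5/27)
2·[KHJ] = 1, 2·[DFH] = 5/18
[KHJ]:[DFH] = 1:5/18 = 18/5

[KHJ]:[DFH] = 18/5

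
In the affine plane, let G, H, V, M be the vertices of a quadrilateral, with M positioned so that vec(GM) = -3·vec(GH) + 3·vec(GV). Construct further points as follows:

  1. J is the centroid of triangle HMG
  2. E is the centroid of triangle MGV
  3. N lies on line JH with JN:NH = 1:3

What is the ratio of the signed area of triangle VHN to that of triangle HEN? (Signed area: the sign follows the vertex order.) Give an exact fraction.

Choose coordinates G = (0, 0), H = (1, 0), V = (0, 1), M = (-3, 3).
1. J is the centroid of triangle HMG ⇒ J = (-2/3, 1)
2. E is the centroid of triangle MGV ⇒ E = (-1, 4/3)
3. N lies on line JH with JN:NH = 1:3 ⇒ N = (-1/4, 3/4)
2·[VHN] = -1/2, 2·[HEN] = 1/6
[VHN]:[HEN] = -1/2:1/6 = -3

[VHN]:[HEN] = -3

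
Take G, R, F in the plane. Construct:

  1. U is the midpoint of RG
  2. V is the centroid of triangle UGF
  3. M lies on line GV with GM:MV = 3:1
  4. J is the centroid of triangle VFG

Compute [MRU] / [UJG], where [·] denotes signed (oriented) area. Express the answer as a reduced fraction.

Set G = (0, 0), R = (1, 0), F = (0, 1); any affine frame gives the same invariant.
1. U is the midpoint of RG ⇒ U = (1/2, 0)
2. V is the centroid of triangle UGF ⇒ V = (1/6, 1/3)
3. M lies on line GV with GM:MV = 3:1 ⇒ M = (1/8, 1/4)
4. J is the centroid of triangle VFG ⇒ J = (1/18, 4/9)
2·[MRU] = -1/8, 2·[UJG] = 2/9
[MRU]:[UJG] = -1/8:2/9 = -9/16

[MRU]:[UJG] = -9/16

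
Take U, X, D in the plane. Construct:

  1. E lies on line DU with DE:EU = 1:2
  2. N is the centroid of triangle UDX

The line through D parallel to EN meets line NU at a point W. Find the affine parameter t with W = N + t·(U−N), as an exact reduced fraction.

Choose coordinates U = (0, 0), X = (1, 0), D = (0, 1).
1. E lies on line DU with DE:EU = 1:2 ⇒ E = (0, 2/3)
2. N is the centroid of triangle UDX ⇒ N = (1/3, 1/3)
through D parallel to EN: direction (1/3, -1/3); meets NU at W = (1/2, 1/2)
W = N + t·(U−N) with t = -1/2

t = -1/2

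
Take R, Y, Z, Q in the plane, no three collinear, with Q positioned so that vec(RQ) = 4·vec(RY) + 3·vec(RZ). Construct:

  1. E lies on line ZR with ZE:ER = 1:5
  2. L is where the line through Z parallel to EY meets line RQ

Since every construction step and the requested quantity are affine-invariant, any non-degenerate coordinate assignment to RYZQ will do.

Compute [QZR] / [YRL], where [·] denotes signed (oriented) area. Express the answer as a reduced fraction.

[QZR]:[YRL] = -76/9

Work in coordinates with R = (0, 0), Y = (1, 0), Z = (0, 1), Q = (4, 3).
1. E lies on line ZR with ZE:ER = 1:5 ⇒ E = (0, 5/6)
2. L is where the line through Z parallel to EY meets line RQ ⇒ L = (12/19, 9/19)
2·[QZR] = 4, 2·[YRL] = -9/19
[QZR]:[YRL] = 4:-9/19 = -76/9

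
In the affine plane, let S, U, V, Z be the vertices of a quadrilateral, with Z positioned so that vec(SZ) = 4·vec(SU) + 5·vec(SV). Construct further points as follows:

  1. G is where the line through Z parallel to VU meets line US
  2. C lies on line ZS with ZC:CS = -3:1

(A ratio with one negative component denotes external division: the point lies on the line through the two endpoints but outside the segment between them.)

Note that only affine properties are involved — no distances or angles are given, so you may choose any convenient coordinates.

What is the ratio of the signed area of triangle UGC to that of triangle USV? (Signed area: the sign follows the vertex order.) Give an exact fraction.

Work in coordinates with S = (0, 0), U = (1, 0), V = (0, 1), Z = (4, 5).
1. G is where the line through Z parallel to VU meets line US ⇒ G = (9, 0)
2. C lies on line ZS with ZC:CS = -3:1 ⇒ C = (-2, -5/2)
2·[UGC] = -20, 2·[USV] = -1
[UGC]:[USV] = -20:-1 = 20

[UGC]:[USV] = 20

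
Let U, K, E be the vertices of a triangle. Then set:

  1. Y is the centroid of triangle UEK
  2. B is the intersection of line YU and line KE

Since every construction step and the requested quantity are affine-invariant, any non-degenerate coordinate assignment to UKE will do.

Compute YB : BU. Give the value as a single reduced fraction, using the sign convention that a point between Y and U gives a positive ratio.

Assign U = (0, 0), K = (1, 0), E = (0, 1) — the answer is frame-independent, so this choice is without loss of generality.
1. Y is the centroid of triangle UEK ⇒ Y = (1/3, 1/3)
2. B is the intersection of line YU and line KE ⇒ B = (1/2, 1/2)
B = Y + t·(U−Y) with t = -1/2, so YB:BU = t:(1−t) = -1/2:3/2

YB:BU = -1/3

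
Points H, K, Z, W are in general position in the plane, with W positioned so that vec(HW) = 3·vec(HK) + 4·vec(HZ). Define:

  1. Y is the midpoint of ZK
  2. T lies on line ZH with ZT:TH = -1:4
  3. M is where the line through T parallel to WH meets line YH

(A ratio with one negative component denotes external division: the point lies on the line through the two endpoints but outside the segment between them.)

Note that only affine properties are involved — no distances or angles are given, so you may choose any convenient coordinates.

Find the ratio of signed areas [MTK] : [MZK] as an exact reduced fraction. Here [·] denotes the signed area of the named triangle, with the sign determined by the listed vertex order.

Set H = (0, 0), K = (1, 0), Z = (0, 1), W = (3, 4); any affine frame gives the same invariant.
1. Y is the midpoint of ZK ⇒ Y = (1/2, 1/2)
2. T lies on line ZH with ZT:TH = -1:4 ⇒ T = (0, 4/3)
3. M is where the line through T parallel to WH meets line YH ⇒ M = (-4, -4)
2·[MTK] = -32/3, 2·[MZK] = -9
[MTK]:[MZK] = -32/3:-9 = 32/27

[MTK]:[MZK] = 32/27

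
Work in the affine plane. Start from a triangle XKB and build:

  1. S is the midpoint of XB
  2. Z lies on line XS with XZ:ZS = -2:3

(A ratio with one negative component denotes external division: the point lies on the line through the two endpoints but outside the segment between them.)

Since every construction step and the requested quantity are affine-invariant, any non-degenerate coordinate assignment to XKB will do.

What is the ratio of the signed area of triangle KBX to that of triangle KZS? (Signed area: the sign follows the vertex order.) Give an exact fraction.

Choose coordinates X = (0, 0), K = (1, 0), B = (0, 1).
1. S is the midpoint of XB ⇒ S = (0, 1/2)
2. Z lies on line XS with XZ:ZS = -2:3 ⇒ Z = (0, -1)
2·[KBX] = 1, 2·[KZS] = -3/2
[KBX]:[KZS] = 1:-3/2 = -2/3

[KBX]:[KZS] = -2/3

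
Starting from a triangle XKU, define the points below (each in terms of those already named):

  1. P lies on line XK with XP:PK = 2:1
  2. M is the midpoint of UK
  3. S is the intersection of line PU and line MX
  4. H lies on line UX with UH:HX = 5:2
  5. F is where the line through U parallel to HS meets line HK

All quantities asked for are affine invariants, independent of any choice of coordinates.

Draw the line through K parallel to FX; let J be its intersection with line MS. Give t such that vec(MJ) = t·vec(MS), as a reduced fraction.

t = 85/53

Work in coordinates with X = (0, 0), K = (1, 0), U = (0, 1).
1. P lies on line XK with XP:PK = 2:1 ⇒ P = (2/3, 0)
2. M is the midpoint of UK ⇒ M = (1/2, 1/2)
3. S is the intersection of line PU and line MX ⇒ S = (2/5, 2/5)
4. H lies on line UX with UH:HX = 5:2 ⇒ H = (0, 2/7)
5. F is where the line through U parallel to HS meets line HK ⇒ F = (-5/4, 9/14)
through K parallel to FX: direction (5/4, -9/14); meets MS at J = (18/53, 18/53)
J = M + t·(S−M) with t = 85/53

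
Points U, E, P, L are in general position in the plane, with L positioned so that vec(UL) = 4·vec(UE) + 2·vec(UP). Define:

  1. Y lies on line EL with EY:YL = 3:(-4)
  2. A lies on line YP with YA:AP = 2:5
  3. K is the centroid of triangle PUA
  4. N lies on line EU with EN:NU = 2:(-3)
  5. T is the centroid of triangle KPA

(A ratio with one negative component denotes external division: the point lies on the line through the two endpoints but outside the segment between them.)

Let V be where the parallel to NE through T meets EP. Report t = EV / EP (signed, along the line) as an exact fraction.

Set U = (0, 0), E = (1, 0), P = (0, 1), L = (4, 2); any affine frame gives the same invariant.
1. Y lies on line EL with EY:YL = 3:(-4) ⇒ Y = (-8, -6)
2. A lies on line YP with YA:AP = 2:5 ⇒ A = (-40/7, -4)
3. K is the centroid of triangle PUA ⇒ K = (-40/21, -1)
4. N lies on line EU with EN:NU = 2:(-3) ⇒ N = (3, 0)
5. T is the centroid of triangle KPA ⇒ T = (-160/63, -4/3)
through T parallel to NE: direction (-2, 0); meets EP at V = (7/3, -4/3)
V = E + t·(P−E) with t = -4/3

t = -4/3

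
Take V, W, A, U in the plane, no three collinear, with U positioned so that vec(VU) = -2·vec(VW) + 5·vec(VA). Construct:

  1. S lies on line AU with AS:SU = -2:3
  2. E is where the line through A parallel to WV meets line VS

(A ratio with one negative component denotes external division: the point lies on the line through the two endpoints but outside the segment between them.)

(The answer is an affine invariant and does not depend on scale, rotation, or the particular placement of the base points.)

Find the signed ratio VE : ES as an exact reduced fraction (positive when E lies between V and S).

VE:ES = -1/8

Choose coordinates V = (0, 0), W = (1, 0), A = (0, 1), U = (-2, 5).
1. S lies on line AU with AS:SU = -2:3 ⇒ S = (4, -7)
2. E is where the line through A parallel to WV meets line VS ⇒ E = (-4/7, 1)
E = V + t·(S−V) with t = -1/7, so VE:ES = t:(1−t) = -1/7:8/7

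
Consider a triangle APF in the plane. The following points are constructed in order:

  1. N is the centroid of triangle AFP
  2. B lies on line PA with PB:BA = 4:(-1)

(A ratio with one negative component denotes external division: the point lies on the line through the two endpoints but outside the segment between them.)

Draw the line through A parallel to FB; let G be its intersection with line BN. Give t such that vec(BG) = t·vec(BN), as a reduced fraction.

t = 3/5

Choose coordinates A = (0, 0), P = (1, 0), F = (0, 1).
1. N is the centroid of triangle AFP ⇒ N = (1/3, 1/3)
2. B lies on line PA with PB:BA = 4:(-1) ⇒ B = (-1/3, 0)
through A parallel to FB: direction (-1/3, -1); meets BN at G = (1/15, 1/5)
G = B + t·(N−B) with t = 3/5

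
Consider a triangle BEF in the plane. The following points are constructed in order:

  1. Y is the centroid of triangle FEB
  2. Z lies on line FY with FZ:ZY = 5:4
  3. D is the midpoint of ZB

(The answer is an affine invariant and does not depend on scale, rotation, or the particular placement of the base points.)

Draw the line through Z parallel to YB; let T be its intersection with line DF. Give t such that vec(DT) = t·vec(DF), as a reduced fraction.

t = 2/7

Choose coordinates B = (0, 0), E = (1, 0), F = (0, 1).
1. Y is the centroid of triangle FEB ⇒ Y = (1/3, 1/3)
2. Z lies on line FY with FZ:ZY = 5:4 ⇒ Z = (5/27, 17/27)
3. D is the midpoint of ZB ⇒ D = (5/54, 17/54)
through Z parallel to YB: direction (-1/3, -1/3); meets DF at T = (25/378, 193/378)
T = D + t·(F−D) with t = 2/7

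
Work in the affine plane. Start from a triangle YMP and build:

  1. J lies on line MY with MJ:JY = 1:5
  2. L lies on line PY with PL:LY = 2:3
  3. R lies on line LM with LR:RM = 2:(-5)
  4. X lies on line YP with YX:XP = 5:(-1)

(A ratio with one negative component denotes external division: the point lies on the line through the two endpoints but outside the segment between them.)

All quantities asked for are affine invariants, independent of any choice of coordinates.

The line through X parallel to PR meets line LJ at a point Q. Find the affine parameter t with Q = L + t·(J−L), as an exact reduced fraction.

Assign Y = (0, 0), M = (1, 0), P = (0, 1) — the answer is frame-independent, so this choice is without loss of generality.
1. J lies on line MY with MJ:JY = 1:5 ⇒ J = (5/6, 0)
2. L lies on line PY with PL:LY = 2:3 ⇒ L = (0, 3/5)
3. R lies on line LM with LR:RM = 2:(-5) ⇒ R = (-2/3, 1)
4. X lies on line YP with YX:XP = 5:(-1) ⇒ X = (0, 5/4)
through X parallel to PR: direction (-2/3, 0); meets LJ at Q = (-65/72, 5/4)
Q = L + t·(J−L) with t = -13/12

t = -13/12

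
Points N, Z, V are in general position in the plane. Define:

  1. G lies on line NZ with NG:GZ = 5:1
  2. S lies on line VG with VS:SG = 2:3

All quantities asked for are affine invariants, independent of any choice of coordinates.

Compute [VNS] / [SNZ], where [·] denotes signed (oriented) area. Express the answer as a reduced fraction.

Set N = (0, 0), Z = (1, 0), V = (0, 1); any affine frame gives the same invariant.
1. G lies on line NZ with NG:GZ = 5:1 ⇒ G = (5/6, 0)
2. S lies on line VG with VS:SG = 2:3 ⇒ S = (1/3, 3/5)
2·[VNS] = 1/3, 2·[SNZ] = 3/5
[VNS]:[SNZ] = 1/3:3/5 = 5/9

[VNS]:[SNZ] = 5/9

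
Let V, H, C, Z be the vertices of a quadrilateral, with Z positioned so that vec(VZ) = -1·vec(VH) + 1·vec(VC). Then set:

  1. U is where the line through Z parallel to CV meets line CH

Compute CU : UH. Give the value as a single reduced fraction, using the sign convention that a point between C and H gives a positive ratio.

Assign V = (0, 0), H = (1, 0), C = (0, 1), Z = (-1, 1) — the answer is frame-independent, so this choice is without loss of generality.
1. U is where the line through Z parallel to CV meets line CH ⇒ U = (-1, 2)
U = C + t·(H−C) with t = -1, so CU:UH = t:(1−t) = -1:2

CU:UH = -1/2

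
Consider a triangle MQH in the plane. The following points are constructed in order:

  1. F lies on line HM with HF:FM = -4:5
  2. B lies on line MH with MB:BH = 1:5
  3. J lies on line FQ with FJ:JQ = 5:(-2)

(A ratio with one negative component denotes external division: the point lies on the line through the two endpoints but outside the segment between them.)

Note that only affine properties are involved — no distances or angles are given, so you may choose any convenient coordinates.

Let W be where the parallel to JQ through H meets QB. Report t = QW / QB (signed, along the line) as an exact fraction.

Choose coordinates M = (0, 0), Q = (1, 0), H = (0, 1).
1. F lies on line HM with HF:FM = -4:5 ⇒ F = (0, 5)
2. B lies on line MH with MB:BH = 1:5 ⇒ B = (0, 1/6)
3. J lies on line FQ with FJ:JQ = 5:(-2) ⇒ J = (5/3, -10/3)
through H parallel to JQ: direction (-2/3, 10/3); meets QB at W = (5/29, 4/29)
W = Q + t·(B−Q) with t = 24/29

t = 24/29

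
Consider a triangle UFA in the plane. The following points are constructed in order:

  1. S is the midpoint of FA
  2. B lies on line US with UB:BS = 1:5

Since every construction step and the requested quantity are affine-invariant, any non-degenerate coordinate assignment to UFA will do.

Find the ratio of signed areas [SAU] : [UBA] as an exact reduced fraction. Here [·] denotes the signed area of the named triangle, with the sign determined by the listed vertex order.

Set U = (0, 0), F = (1, 0), A = (0, 1); any affine frame gives the same invariant.
1. S is the midpoint of FA ⇒ S = (1/2, 1/2)
2. B lies on line US with UB:BS = 1:5 ⇒ B = (1/12, 1/12)
2·[SAU] = 1/2, 2·[UBA] = 1/12
[SAU]:[UBA] = 1/2:1/12 = 6

[SAU]:[UBA] = 6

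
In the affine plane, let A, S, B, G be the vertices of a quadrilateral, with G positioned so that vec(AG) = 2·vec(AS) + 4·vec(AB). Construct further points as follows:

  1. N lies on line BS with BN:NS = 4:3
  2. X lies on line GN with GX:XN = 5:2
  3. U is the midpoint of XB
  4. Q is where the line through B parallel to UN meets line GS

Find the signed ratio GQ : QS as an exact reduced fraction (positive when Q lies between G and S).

Work in coordinates with A = (0, 0), S = (1, 0), B = (0, 1), G = (2, 4).
1. N lies on line BS with BN:NS = 4:3 ⇒ N = (4/7, 3/7)
2. X lies on line GN with GX:XN = 5:2 ⇒ X = (48/49, 71/49)
3. U is the midpoint of XB ⇒ U = (24/49, 60/49)
4. Q is where the line through B parallel to UN meets line GS ⇒ Q = (4/11, -28/11)
Q = G + t·(S−G) with t = 18/11, so GQ:QS = t:(1−t) = 18/11:-7/11

GQ:QS = -18/7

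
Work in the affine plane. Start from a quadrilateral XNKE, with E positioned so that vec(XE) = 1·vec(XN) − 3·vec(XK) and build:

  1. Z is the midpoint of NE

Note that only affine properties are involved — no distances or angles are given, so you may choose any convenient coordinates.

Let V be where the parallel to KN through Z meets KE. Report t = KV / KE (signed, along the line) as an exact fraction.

t = 1/2

Assign X = (0, 0), N = (1, 0), K = (0, 1), E = (1, -3) — the answer is frame-independent, so this choice is without loss of generality.
1. Z is the midpoint of NE ⇒ Z = (1, -3/2)
through Z parallel to KN: direction (1, -1); meets KE at V = (1/2, -1)
V = K + t·(E−K) with t = 1/2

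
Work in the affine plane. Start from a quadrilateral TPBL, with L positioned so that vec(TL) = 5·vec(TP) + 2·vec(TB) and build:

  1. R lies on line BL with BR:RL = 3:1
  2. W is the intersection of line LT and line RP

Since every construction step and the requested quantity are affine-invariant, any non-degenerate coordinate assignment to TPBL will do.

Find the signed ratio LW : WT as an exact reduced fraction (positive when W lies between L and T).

Assign T = (0, 0), P = (1, 0), B = (0, 1), L = (5, 2) — the answer is frame-independent, so this choice is without loss of generality.
1. R lies on line BL with BR:RL = 3:1 ⇒ R = (15/4, 7/4)
2. W is the intersection of line LT and line RP ⇒ W = (35/13, 14/13)
W = L + t·(T−L) with t = 6/13, so LW:WT = t:(1−t) = 6/13:7/13

LW:WT = 6/7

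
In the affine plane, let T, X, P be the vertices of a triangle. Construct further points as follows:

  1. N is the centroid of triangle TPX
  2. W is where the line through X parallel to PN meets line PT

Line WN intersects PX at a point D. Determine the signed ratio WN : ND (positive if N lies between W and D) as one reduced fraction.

Assign T = (0, 0), X = (1, 0), P = (0, 1) — the answer is frame-independent, so this choice is without loss of generality.
1. N is the centroid of triangle TPX ⇒ N = (1/3, 1/3)
2. W is where the line through X parallel to PN meets line PT ⇒ W = (0, 2)
line WN meets PX at D = (1/4, 3/4)
N = W + t·(D−W) with t = 4/3, so WN:ND = 4/3:-1/3

WN:ND = -4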